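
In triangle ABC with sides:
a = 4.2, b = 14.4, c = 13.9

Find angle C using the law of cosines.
c² = a² + b² − 2ab·cos(C)  ⇒  cos(C) = (a² + b² − c²)/(2ab)
cos(C) = (4.2² + 14.4² − 13.9²)/(2·4.2·14.4) = (17.64 + 207.36 − 193.21)/120.96 = 31.79/120.96 ≈ 0.262814
C = arccos(0.262814) ≈ 74.7629°

C = 74.76°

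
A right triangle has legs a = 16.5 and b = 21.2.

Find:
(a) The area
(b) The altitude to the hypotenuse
(a) The legs are perpendicular, so Area = ½·a·b = ½·16.5·21.2 = ½·349.8 = 174.9
(b) Hypotenuse c = √(a² + b²) = √(272.25 + 449.44) = √721.69 ≈ 26.8643
    Area = ½·c·h_c  ⇒  h_c = 2·Area/c = 349.8/26.8643 ≈ 13.021

Area = 174.9, h_c = 13.02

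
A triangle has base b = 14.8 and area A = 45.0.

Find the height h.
A = ½·b·h  ⇒  h = 2A/b = 2·45.0/14.8 = 90/14.8 ≈ 6.08108

h = 6.081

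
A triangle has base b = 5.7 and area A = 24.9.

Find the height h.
A = ½·b·h  ⇒  h = 2A/b = 2·24.9/5.7 = 49.8/5.7 ≈ 8.73684

h = 8.737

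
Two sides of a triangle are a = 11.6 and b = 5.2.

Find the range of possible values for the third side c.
Triangle inequality: |a − b| < c < a + b
|a − b| = |11.6 − 5.2| = 6.4
a + b = 11.6 + 5.2 = 16.8

6.4 < c < 16.8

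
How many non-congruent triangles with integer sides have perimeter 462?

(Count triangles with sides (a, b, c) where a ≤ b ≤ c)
Let a ≤ b ≤ c with a + b + c = 462. The only binding inequality is a + b > c, i.e. 462 − c > c, so c < 462/2; and c ≥ 462/3 since c is the largest side.
So 154 ≤ c ≤ 230. For each c, b runs from ⌈(462 − c)/2⌉ up to c (then a = 462 − b − c satisfies 1 ≤ a ≤ b automatically), giving c − ⌈(462 − c)/2⌉ + 1 choices.
Summing over c: 1 + 2 + 4 + 5 + … + 113 + 115  (77 terms, c = 154, …, 230) = 4447
Check (closed form: nearest integer to p²/48 for even p, (p+3)²/48 for odd p): 462²/48 = 213444/48 ≈ 4446.75 → 4447

4447 triangles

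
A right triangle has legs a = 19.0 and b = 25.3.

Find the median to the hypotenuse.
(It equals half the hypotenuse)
Hypotenuse c = √(a² + b²) = √(361 + 640.09) = √1001.09 ≈ 31.64
Median to hypotenuse = c/2 ≈ 31.64/2 ≈ 15.82

Median = 15.82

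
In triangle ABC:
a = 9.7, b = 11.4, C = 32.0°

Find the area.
Two sides and the included angle (SAS): A = ½·a·b·sin(C) = ½·9.7·11.4·sin(32.0°)
sin(32.0°) ≈ 0.529919
A ≈ ½·110.58·0.529919 = 55.29·0.529919 ≈ 29.2992

Area = 29.3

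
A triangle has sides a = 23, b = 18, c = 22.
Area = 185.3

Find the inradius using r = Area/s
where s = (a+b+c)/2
s = (23 + 18 + 22)/2 = 63/2 = 31.5
r = Area/s = 185.3/31.5 ≈ 5.88254

r = 5.883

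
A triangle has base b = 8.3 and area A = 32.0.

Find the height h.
A = ½·b·h  ⇒  h = 2A/b = 2·32.0/8.3 = 64/8.3 ≈ 7.71084

h = 7.711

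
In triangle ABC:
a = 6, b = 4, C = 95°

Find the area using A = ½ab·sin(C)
A = ½·a·b·sin(C) = ½·6·4·sin(95°)
sin(95°) ≈ 0.996195
A ≈ ½·24·0.996195 = 12·0.996195 ≈ 11.9543

Area = 11.95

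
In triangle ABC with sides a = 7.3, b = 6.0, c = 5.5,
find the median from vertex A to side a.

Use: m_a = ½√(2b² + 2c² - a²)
m_a = ½√(2·6.0² + 2·5.5² − 7.3²) = ½√(2·36 + 2·30.25 − 53.29) = ½√(72 + 60.5 − 53.29) = ½√79.21
√79.21 ≈ 8.9, so m_a ≈ 4.45

m_a = 4.45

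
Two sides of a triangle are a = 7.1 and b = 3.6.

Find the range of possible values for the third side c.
Triangle inequality: |a − b| < c < a + b
|a − b| = |7.1 − 3.6| = 3.5
a + b = 7.1 + 3.6 = 10.7

3.5 < c < 10.7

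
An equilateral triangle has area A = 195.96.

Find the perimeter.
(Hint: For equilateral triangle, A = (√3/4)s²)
A = (√3/4)s²  ⇒  s² = 4A/√3 = 4·195.96/√3 = 783.84/1.73205 ≈ 452.55
s ≈ √452.55 ≈ 21.2732
Perimeter = 3s ≈ 3·21.2732 ≈ 63.8197

Perimeter = 63.82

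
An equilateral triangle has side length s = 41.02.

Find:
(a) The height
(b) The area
(a) The height splits the triangle into two 30-60-90 halves: h = s·√3/2 = 41.02·1.73205/2 ≈ 71.0487/2 ≈ 35.5244
(b) Area = (√3/4)·s² = (√3/4)·41.02² = (√3/4)·1682.6404 ≈ 0.433013·1682.6404 ≈ 728.605

Height = 35.52, Area = 728.6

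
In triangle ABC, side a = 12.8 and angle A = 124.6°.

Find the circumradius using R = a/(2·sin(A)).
R = a/(2·sin(A)) = 12.8/(2·sin(124.6°))
sin(124.6°) ≈ 0.823136
R ≈ 12.8/(2·0.823136) = 12.8/1.64627 ≈ 7.77514

R = 7.775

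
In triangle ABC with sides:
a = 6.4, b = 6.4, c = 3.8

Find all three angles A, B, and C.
Law of cosines for each angle (a² = 40.96, b² = 40.96, c² = 14.44):
cos(A) = (b² + c² − a²)/(2bc) = (40.96 + 14.44 − 40.96)/(2·6.4·3.8) = 14.44/48.64 ≈ 0.296875  ⇒  A ≈ 72.73°
cos(B) = (a² + c² − b²)/(2ac) = (40.96 + 14.44 − 40.96)/(2·6.4·3.8) = 14.44/48.64 ≈ 0.296875  ⇒  B ≈ 72.73°
cos(C) = (a² + b² − c²)/(2ab) = (40.96 + 40.96 − 14.44)/(2·6.4·6.4) = 67.48/81.92 ≈ 0.82373  ⇒  C ≈ 34.54°
Check: A + B + C ≈ 180°

A = 72.73°, B = 72.73°, C = 34.54°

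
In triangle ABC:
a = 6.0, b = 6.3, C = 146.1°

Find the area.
Two sides and the included angle (SAS): A = ½·a·b·sin(C) = ½·6.0·6.3·sin(146.1°)
sin(146.1°) ≈ 0.557745
A ≈ ½·37.8·0.557745 = 18.9·0.557745 ≈ 10.5414

Area = 10.54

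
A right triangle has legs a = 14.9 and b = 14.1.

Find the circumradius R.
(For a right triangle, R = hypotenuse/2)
Hypotenuse c = √(a² + b²) = √(222.01 + 198.81) = √420.82 ≈ 20.5139
R = c/2 ≈ 20.5139/2 ≈ 10.2569

R = 10.26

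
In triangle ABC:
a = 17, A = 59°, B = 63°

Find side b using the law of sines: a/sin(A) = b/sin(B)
a/sin(A) = b/sin(B)  ⇒  b = a·sin(B)/sin(A) = 17·sin(63°)/sin(59°)
sin(63°) ≈ 0.891007, sin(59°) ≈ 0.857167
b ≈ 17·0.891007/0.857167 ≈ 15.1471/0.857167 ≈ 17.6711

b = 17.67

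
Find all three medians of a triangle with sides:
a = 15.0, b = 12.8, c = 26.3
Median formula: m_a = ½√(2b² + 2c² − a²) (and cyclically). a² = 225, b² = 163.84, c² = 691.69.
m_a = ½√(2·163.84 + 2·691.69 − 225) = ½√1486.06 ≈ ½·38.5494 ≈ 19.2747
m_b = ½√(2·225 + 2·691.69 − 163.84) = ½√1669.54 ≈ ½·40.86 ≈ 20.43
m_c = ½√(2·225 + 2·163.84 − 691.69) = ½√85.99 ≈ ½·9.27308 ≈ 4.63654

m_a = 19.27, m_b = 20.43, m_c = 4.637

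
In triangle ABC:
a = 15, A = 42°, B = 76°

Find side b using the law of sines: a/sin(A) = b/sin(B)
a/sin(A) = b/sin(B)  ⇒  b = a·sin(B)/sin(A) = 15·sin(76°)/sin(42°)
sin(76°) ≈ 0.970296, sin(42°) ≈ 0.669131
b ≈ 15·0.970296/0.669131 ≈ 14.5544/0.669131 ≈ 21.7513

b = 21.75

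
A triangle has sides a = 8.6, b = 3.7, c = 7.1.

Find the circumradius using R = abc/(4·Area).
First find the area with Heron's formula.
s = (8.6 + 3.7 + 7.1)/2 = 9.7
Area = √(s(s−a)(s−b)(s−c)) = √(9.7·1.1·6·2.6) ≈ √166.452 ≈ 12.9016
abc = 8.6·3.7·7.1 = 225.922
R = abc/(4·Area) ≈ 225.922/(4·12.9016) = 225.922/51.6065 ≈ 4.37778

R = 4.378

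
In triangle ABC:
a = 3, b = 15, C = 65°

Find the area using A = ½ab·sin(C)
A = ½·a·b·sin(C) = ½·3·15·sin(65°)
sin(65°) ≈ 0.906308
A ≈ ½·45·0.906308 = 22.5·0.906308 ≈ 20.3919

Area = 20.39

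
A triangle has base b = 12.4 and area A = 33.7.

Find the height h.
A = ½·b·h  ⇒  h = 2A/b = 2·33.7/12.4 = 67.4/12.4 ≈ 5.43548

h = 5.435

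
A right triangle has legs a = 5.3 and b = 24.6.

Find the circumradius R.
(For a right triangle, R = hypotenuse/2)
Hypotenuse c = √(a² + b²) = √(28.09 + 605.16) = √633.25 ≈ 25.1645
R = c/2 ≈ 25.1645/2 ≈ 12.5822

R = 12.58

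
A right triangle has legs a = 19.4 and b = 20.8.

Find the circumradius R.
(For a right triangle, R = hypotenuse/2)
Hypotenuse c = √(a² + b²) = √(376.36 + 432.64) = √809 ≈ 28.4429
R = c/2 ≈ 28.4429/2 ≈ 14.2215

R = 14.22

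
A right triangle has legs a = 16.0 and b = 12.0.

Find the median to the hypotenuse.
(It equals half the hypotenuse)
Hypotenuse c = √(a² + b²) = √(256 + 144) = √400 ≈ 20
Median to hypotenuse = c/2 ≈ 20/2 ≈ 10

Median = 10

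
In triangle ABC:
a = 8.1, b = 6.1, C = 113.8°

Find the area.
Two sides and the included angle (SAS): A = ½·a·b·sin(C) = ½·8.1·6.1·sin(113.8°)
sin(113.8°) ≈ 0.91496
A ≈ ½·49.41·0.91496 = 24.705·0.91496 ≈ 22.6041

Area = 22.6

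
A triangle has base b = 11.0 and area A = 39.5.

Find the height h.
A = ½·b·h  ⇒  h = 2A/b = 2·39.5/11.0 = 79/11.0 ≈ 7.18182

h = 7.182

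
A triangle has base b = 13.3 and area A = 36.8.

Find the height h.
A = ½·b·h  ⇒  h = 2A/b = 2·36.8/13.3 = 73.6/13.3 ≈ 5.53383

h = 5.534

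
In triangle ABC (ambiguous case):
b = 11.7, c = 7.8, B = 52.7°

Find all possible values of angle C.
b/sin(B) = c/sin(C)  ⇒  sin(C) = c·sin(B)/b = 7.8·sin(52.7°)/11.7
sin(52.7°) ≈ 0.795473
sin(C) ≈ 7.8·0.795473/11.7 ≈ 6.20469/11.7 ≈ 0.530316
Candidate 1: C₁ = arcsin(0.530316) ≈ 32.0268°  →  A = 180° − 52.7° − 32.0268° ≈ 95.2732° > 0, valid
Candidate 2: C₂ = 180° − C₁ ≈ 147.973°  →  A = 180° − 52.7° − 147.973° ≈ -20.6732° ≤ 0, not a valid triangle

C = 32.03° (one solution)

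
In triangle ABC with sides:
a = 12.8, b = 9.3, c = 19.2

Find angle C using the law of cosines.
c² = a² + b² − 2ab·cos(C)  ⇒  cos(C) = (a² + b² − c²)/(2ab)
cos(C) = (12.8² + 9.3² − 19.2²)/(2·12.8·9.3) = (163.84 + 86.49 − 368.64)/238.08 = -118.31/238.08 ≈ -0.496934
C = arccos(-0.496934) ≈ 119.797°

C = 119.8°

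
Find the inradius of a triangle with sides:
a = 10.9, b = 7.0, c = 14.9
r = Area/s where s is the semi-perimeter.
s = (10.9 + 7.0 + 14.9)/2 = 32.8/2 = 16.4
Area = √(s(s−a)(s−b)(s−c)) = √(16.4·5.5·9.4·1.5) ≈ √1271.82 ≈ 35.6626
r ≈ 35.6626/16.4 ≈ 2.17455

r = 2.175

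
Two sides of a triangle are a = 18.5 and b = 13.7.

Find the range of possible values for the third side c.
Triangle inequality: |a − b| < c < a + b
|a − b| = |18.5 − 13.7| = 4.8
a + b = 18.5 + 13.7 = 32.2

4.8 < c < 32.2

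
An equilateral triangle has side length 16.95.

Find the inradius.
r = Area/s with s the semi-perimeter.
Area = (√3/4)·16.95² = (√3/4)·287.3025 ≈ 0.433013·287.3025 ≈ 124.406
s = 3·16.95/2 = 25.425
r ≈ 124.406/25.425 ≈ 4.89304
(Equivalently r = side/(2√3) = 16.95/3.4641 ≈ 4.89304.)

r = 4.893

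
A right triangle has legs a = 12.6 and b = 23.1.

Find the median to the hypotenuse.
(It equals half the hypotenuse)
Hypotenuse c = √(a² + b²) = √(158.76 + 533.61) = √692.37 ≈ 26.3129
Median to hypotenuse = c/2 ≈ 26.3129/2 ≈ 13.1565

Median = 13.16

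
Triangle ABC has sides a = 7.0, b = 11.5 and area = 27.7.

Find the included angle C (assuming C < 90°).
Area = ½·a·b·sin(C)  ⇒  sin(C) = 2·Area/(a·b) = 2·27.7/(7.0·11.5) = 55.4/80.5 ≈ 0.688199
C = arcsin(0.688199) ≈ 43.4877° (taking the acute solution since C < 90°)

C = 43.49°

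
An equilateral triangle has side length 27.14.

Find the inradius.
r = Area/s with s the semi-perimeter.
Area = (√3/4)·27.14² = (√3/4)·736.5796 ≈ 0.433013·736.5796 ≈ 318.948
s = 3·27.14/2 = 40.71
r ≈ 318.948/40.71 ≈ 7.83464
(Equivalently r = side/(2√3) = 27.14/3.4641 ≈ 7.83464.)

r = 7.835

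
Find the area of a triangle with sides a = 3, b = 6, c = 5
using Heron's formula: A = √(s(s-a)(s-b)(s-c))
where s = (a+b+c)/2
s = (3 + 6 + 5)/2 = 14/2 = 7
s − a = 4, s − b = 1, s − c = 2
s(s−a)(s−b)(s−c) = 7·4·1·2 = 56
Area = √56 ≈ 7.48331

s = 7.0, Area = 7.483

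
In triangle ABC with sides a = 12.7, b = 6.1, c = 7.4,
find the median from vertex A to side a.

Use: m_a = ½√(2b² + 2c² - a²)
m_a = ½√(2·6.1² + 2·7.4² − 12.7²) = ½√(2·37.21 + 2·54.76 − 161.29) = ½√(74.42 + 109.52 − 161.29) = ½√22.65
√22.65 ≈ 4.7592, so m_a ≈ 2.3796

m_a = 2.38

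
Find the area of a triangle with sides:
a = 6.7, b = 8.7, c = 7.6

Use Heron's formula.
s = (6.7 + 8.7 + 7.6)/2 = 23/2 = 11.5
s − a = 4.8, s − b = 2.8, s − c = 3.9
s(s−a)(s−b)(s−c) = 11.5·4.8·2.8·3.9 ≈ 602.784
Area = √602.784 ≈ 24.5517

Area = 24.55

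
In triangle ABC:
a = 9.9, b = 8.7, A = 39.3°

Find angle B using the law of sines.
a/sin(A) = b/sin(B)  ⇒  sin(B) = b·sin(A)/a = 8.7·sin(39.3°)/9.9
sin(39.3°) ≈ 0.633381
sin(B) ≈ 8.7·0.633381/9.9 ≈ 5.51041/9.9 ≈ 0.556607
B = arcsin(0.556607) ≈ 33.8215°
(Since b ≤ a we need B ≤ A, so the obtuse alternative 180° − 33.8215° ≈ 146.178° is rejected.)

B = 33.82°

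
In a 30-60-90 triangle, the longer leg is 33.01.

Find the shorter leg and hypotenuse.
In a 30-60-90 triangle the sides are in ratio 1 : √3 : 2, so short leg = long leg/√3 and hypotenuse = 2·(short leg).
Short leg = 33.01/√3 ≈ 33.01/1.73205 ≈ 19.0583
Hypotenuse = 2·19.0583 ≈ 38.1167

Short leg = 19.06, Hypotenuse = 38.12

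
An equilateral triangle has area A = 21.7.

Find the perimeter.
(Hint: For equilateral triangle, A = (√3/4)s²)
A = (√3/4)s²  ⇒  s² = 4A/√3 = 4·21.7/√3 = 86.8/1.73205 ≈ 50.114
s ≈ √50.114 ≈ 7.07912
Perimeter = 3s ≈ 3·7.07912 ≈ 21.2374

Perimeter = 21.24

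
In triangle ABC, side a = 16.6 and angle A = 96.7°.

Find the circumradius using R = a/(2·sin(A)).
R = a/(2·sin(A)) = 16.6/(2·sin(96.7°))
sin(96.7°) ≈ 0.993171
R ≈ 16.6/(2·0.993171) = 16.6/1.98634 ≈ 8.35707

R = 8.357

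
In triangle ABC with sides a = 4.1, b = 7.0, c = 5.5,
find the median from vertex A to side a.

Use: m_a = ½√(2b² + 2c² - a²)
m_a = ½√(2·7.0² + 2·5.5² − 4.1²) = ½√(2·49 + 2·30.25 − 16.81) = ½√(98 + 60.5 − 16.81) = ½√141.69
√141.69 ≈ 11.9034, so m_a ≈ 5.95168

m_a = 5.952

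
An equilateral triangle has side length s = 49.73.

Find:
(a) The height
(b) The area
(a) The height splits the triangle into two 30-60-90 halves: h = s·√3/2 = 49.73·1.73205/2 ≈ 86.1349/2 ≈ 43.0674
(b) Area = (√3/4)·s² = (√3/4)·49.73² = (√3/4)·2473.0729 ≈ 0.433013·2473.0729 ≈ 1070.87

Height = 43.07, Area = 1071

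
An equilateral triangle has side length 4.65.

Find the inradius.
r = Area/s with s the semi-perimeter.
Area = (√3/4)·4.65² = (√3/4)·21.6225 ≈ 0.433013·21.6225 ≈ 9.36282
s = 3·4.65/2 = 6.975
r ≈ 9.36282/6.975 ≈ 1.34234
(Equivalently r = side/(2√3) = 4.65/3.4641 ≈ 1.34234.)

r = 1.342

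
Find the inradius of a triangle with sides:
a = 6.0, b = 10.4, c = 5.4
r = Area/s where s is the semi-perimeter.
s = (6.0 + 10.4 + 5.4)/2 = 21.8/2 = 10.9
Area = √(s(s−a)(s−b)(s−c)) = √(10.9·4.9·0.5·5.5) ≈ √146.877 ≈ 12.1193
r ≈ 12.1193/10.9 ≈ 1.11186

r = 1.112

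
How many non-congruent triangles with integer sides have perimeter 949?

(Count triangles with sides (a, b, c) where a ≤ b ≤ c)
Let a ≤ b ≤ c with a + b + c = 949. The only binding inequality is a + b > c, i.e. 949 − c > c, so c < 949/2; and c ≥ 949/3 since c is the largest side.
So 317 ≤ c ≤ 474. For each c, b runs from ⌈(949 − c)/2⌉ up to c (then a = 949 − b − c satisfies 1 ≤ a ≤ b automatically), giving c − ⌈(949 − c)/2⌉ + 1 choices.
Summing over c: 2 + 3 + 5 + 6 + … + 236 + 237  (158 terms, c = 317, …, 474) = 18881
Check (closed form: nearest integer to p²/48 for even p, (p+3)²/48 for odd p): (949+3)²/48 = 952²/48 = 906304/48 ≈ 18881.33 → 18881

18881 triangles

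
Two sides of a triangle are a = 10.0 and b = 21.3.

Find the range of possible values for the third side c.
Triangle inequality: |a − b| < c < a + b
|a − b| = |10.0 − 21.3| = 11.3
a + b = 10.0 + 21.3 = 31.3

11.3 < c < 31.3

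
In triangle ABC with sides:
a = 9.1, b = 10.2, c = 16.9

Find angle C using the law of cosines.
c² = a² + b² − 2ab·cos(C)  ⇒  cos(C) = (a² + b² − c²)/(2ab)
cos(C) = (9.1² + 10.2² − 16.9²)/(2·9.1·10.2) = (82.81 + 104.04 − 285.61)/185.64 = -98.76/185.64 ≈ -0.531997
C = arccos(-0.531997) ≈ 122.141°

C = 122.1°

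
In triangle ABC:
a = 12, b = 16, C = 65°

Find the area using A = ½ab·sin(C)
A = ½·a·b·sin(C) = ½·12·16·sin(65°)
sin(65°) ≈ 0.906308
A ≈ ½·192·0.906308 = 96·0.906308 ≈ 87.0055

Area = 87.01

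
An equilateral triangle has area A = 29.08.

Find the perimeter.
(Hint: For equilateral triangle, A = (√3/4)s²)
A = (√3/4)s²  ⇒  s² = 4A/√3 = 4·29.08/√3 = 116.32/1.73205 ≈ 67.1574
s ≈ √67.1574 ≈ 8.19496
Perimeter = 3s ≈ 3·8.19496 ≈ 24.5849

Perimeter = 24.58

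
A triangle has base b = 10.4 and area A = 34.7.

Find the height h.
A = ½·b·h  ⇒  h = 2A/b = 2·34.7/10.4 = 69.4/10.4 ≈ 6.67308

h = 6.673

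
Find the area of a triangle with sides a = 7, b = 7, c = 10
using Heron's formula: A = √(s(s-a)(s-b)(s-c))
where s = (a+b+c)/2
s = (7 + 7 + 10)/2 = 24/2 = 12
s − a = 5, s − b = 5, s − c = 2
s(s−a)(s−b)(s−c) = 12·5·5·2 = 600
Area = √600 ≈ 24.4949

s = 12.0, Area = 24.49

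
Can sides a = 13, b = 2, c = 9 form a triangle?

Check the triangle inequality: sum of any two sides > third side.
a + b vs c: 13 + 2 = 15 > 9  ✓
a + c vs b: 13 + 9 = 22 > 2  ✓
b + c vs a: 2 + 9 = 11 ≤ 13  ✗

No: 2 + 9 = 11 is not > 13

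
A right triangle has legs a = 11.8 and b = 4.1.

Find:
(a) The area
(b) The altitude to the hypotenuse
(a) The legs are perpendicular, so Area = ½·a·b = ½·11.8·4.1 = ½·48.38 = 24.19
(b) Hypotenuse c = √(a² + b²) = √(139.24 + 16.81) = √156.05 ≈ 12.492
    Area = ½·c·h_c  ⇒  h_c = 2·Area/c = 48.38/12.492 ≈ 3.87288

Area = 24.19, h_c = 3.873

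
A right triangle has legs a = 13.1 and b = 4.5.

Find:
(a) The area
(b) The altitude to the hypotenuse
(a) The legs are perpendicular, so Area = ½·a·b = ½·13.1·4.5 = ½·58.95 = 29.475
(b) Hypotenuse c = √(a² + b²) = √(171.61 + 20.25) = √191.86 ≈ 13.8514
    Area = ½·c·h_c  ⇒  h_c = 2·Area/c = 58.95/13.8514 ≈ 4.2559

Area = 29.475, h_c = 4.256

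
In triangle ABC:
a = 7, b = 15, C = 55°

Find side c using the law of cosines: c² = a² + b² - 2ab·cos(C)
c² = 7² + 15² − 2·7·15·cos(55°)
cos(55°) ≈ 0.573576
c² ≈ 49 + 225 − 210·(0.573576) ≈ 274 − 120.451 ≈ 153.549
c ≈ √153.549 ≈ 12.3915

c = 12.39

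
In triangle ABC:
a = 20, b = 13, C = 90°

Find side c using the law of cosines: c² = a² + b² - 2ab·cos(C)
c² = 20² + 13² − 2·20·13·cos(90°)
cos(90°) ≈ 0
c² ≈ 400 + 169 − 520·(0) ≈ 569 − 0 ≈ 569
c ≈ √569 ≈ 23.8537

c = 23.85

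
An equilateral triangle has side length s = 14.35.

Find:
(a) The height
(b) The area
(a) The height splits the triangle into two 30-60-90 halves: h = s·√3/2 = 14.35·1.73205/2 ≈ 24.8549/2 ≈ 12.4275
(b) Area = (√3/4)·s² = (√3/4)·14.35² = (√3/4)·205.9225 ≈ 0.433013·205.9225 ≈ 89.1671

Height = 12.43, Area = 89.17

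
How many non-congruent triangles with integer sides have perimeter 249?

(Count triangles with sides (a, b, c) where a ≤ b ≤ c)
Let a ≤ b ≤ c with a + b + c = 249. The only binding inequality is a + b > c, i.e. 249 − c > c, so c < 249/2; and c ≥ 249/3 since c is the largest side.
So 83 ≤ c ≤ 124. For each c, b runs from ⌈(249 − c)/2⌉ up to c (then a = 249 − b − c satisfies 1 ≤ a ≤ b automatically), giving c − ⌈(249 − c)/2⌉ + 1 choices.
Summing over c: 1 + 2 + 4 + 5 + … + 61 + 62  (42 terms, c = 83, …, 124) = 1323
Check (closed form: nearest integer to p²/48 for even p, (p+3)²/48 for odd p): (249+3)²/48 = 252²/48 = 63504/48 ≈ 1323.00 → 1323

1323 triangles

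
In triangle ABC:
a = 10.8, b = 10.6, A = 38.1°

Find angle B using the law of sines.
a/sin(A) = b/sin(B)  ⇒  sin(B) = b·sin(A)/a = 10.6·sin(38.1°)/10.8
sin(38.1°) ≈ 0.617036
sin(B) ≈ 10.6·0.617036/10.8 ≈ 6.54058/10.8 ≈ 0.605609
B = arcsin(0.605609) ≈ 37.2727°
(Since b ≤ a we need B ≤ A, so the obtuse alternative 180° − 37.2727° ≈ 142.727° is rejected.)

B = 37.27°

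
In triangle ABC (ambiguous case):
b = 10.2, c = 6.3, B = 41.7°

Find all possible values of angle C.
b/sin(B) = c/sin(C)  ⇒  sin(C) = c·sin(B)/b = 6.3·sin(41.7°)/10.2
sin(41.7°) ≈ 0.66523
sin(C) ≈ 6.3·0.66523/10.2 ≈ 4.19095/10.2 ≈ 0.410878
Candidate 1: C₁ = arcsin(0.410878) ≈ 24.26°  →  A = 180° − 41.7° − 24.26° ≈ 114.04° > 0, valid
Candidate 2: C₂ = 180° − C₁ ≈ 155.74°  →  A = 180° − 41.7° − 155.74° ≈ -17.44° ≤ 0, not a valid triangle

C = 24.26° (one solution)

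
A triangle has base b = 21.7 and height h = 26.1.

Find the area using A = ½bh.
A = ½·b·h = ½·21.7·26.1 = ½·566.37 = 283.185

Area = 283.185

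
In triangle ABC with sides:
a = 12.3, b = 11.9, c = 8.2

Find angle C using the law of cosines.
c² = a² + b² − 2ab·cos(C)  ⇒  cos(C) = (a² + b² − c²)/(2ab)
cos(C) = (12.3² + 11.9² − 8.2²)/(2·12.3·11.9) = (151.29 + 141.61 − 67.24)/292.74 = 225.66/292.74 ≈ 0.770855
C = arccos(0.770855) ≈ 39.5693°

C = 39.57°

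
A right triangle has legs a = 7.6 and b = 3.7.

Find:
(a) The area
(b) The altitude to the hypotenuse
(a) The legs are perpendicular, so Area = ½·a·b = ½·7.6·3.7 = ½·28.12 = 14.06
(b) Hypotenuse c = √(a² + b²) = √(57.76 + 13.69) = √71.45 ≈ 8.45281
    Area = ½·c·h_c  ⇒  h_c = 2·Area/c = 28.12/8.45281 ≈ 3.3267

Area = 14.06, h_c = 3.327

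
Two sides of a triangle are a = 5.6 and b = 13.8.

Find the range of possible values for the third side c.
Triangle inequality: |a − b| < c < a + b
|a − b| = |5.6 − 13.8| = 8.2
a + b = 5.6 + 13.8 = 19.4

8.2 < c < 19.4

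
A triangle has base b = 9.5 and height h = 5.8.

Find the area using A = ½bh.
A = ½·b·h = ½·9.5·5.8 = ½·55.1 = 27.55

Area = 27.55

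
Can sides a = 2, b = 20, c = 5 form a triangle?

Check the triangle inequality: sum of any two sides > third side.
a + b vs c: 2 + 20 = 22 > 5  ✓
a + c vs b: 2 + 5 = 7 ≤ 20  ✗
b + c vs a: 20 + 5 = 25 > 2  ✓

No: 2 + 5 = 7 is not > 20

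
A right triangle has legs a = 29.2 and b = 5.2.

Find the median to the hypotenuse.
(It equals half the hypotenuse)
Hypotenuse c = √(a² + b²) = √(852.64 + 27.04) = √879.68 ≈ 29.6594
Median to hypotenuse = c/2 ≈ 29.6594/2 ≈ 14.8297

Median = 14.83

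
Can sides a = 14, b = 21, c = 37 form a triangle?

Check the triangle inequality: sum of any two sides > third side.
a + b vs c: 14 + 21 = 35 ≤ 37  ✗
a + c vs b: 14 + 37 = 51 > 21  ✓
b + c vs a: 21 + 37 = 58 > 14  ✓

No: 14 + 21 = 35 is not > 37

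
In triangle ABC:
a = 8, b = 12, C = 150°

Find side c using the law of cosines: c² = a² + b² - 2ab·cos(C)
c² = 8² + 12² − 2·8·12·cos(150°)
cos(150°) ≈ -0.866025
c² ≈ 64 + 144 − 192·(-0.866025) ≈ 208 + 166.277 ≈ 374.277
c ≈ √374.277 ≈ 19.3462

c = 19.35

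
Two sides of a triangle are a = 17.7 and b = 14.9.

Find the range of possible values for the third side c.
Triangle inequality: |a − b| < c < a + b
|a − b| = |17.7 − 14.9| = 2.8
a + b = 17.7 + 14.9 = 32.6

2.8 < c < 32.6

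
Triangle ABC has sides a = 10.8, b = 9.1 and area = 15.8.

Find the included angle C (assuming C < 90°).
Area = ½·a·b·sin(C)  ⇒  sin(C) = 2·Area/(a·b) = 2·15.8/(10.8·9.1) = 31.6/98.28 ≈ 0.32153
C = arcsin(0.32153) ≈ 18.7555° (taking the acute solution since C < 90°)

C = 18.76°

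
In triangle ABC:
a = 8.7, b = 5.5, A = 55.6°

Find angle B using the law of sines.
a/sin(A) = b/sin(B)  ⇒  sin(B) = b·sin(A)/a = 5.5·sin(55.6°)/8.7
sin(55.6°) ≈ 0.825113
sin(B) ≈ 5.5·0.825113/8.7 ≈ 4.53812/8.7 ≈ 0.521623
B = arcsin(0.521623) ≈ 31.4412°
(Since b ≤ a we need B ≤ A, so the obtuse alternative 180° − 31.4412° ≈ 148.559° is rejected.)

B = 31.44°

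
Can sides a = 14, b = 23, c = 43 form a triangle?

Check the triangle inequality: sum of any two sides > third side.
a + b vs c: 14 + 23 = 37 ≤ 43  ✗
a + c vs b: 14 + 43 = 57 > 23  ✓
b + c vs a: 23 + 43 = 66 > 14  ✓

No: 14 + 23 = 37 is not > 43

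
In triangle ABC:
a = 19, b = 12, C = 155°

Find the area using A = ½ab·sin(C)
A = ½·a·b·sin(C) = ½·19·12·sin(155°)
sin(155°) ≈ 0.422618
A ≈ ½·228·0.422618 = 114·0.422618 ≈ 48.1785

Area = 48.18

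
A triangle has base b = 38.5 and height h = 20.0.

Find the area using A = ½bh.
A = ½·b·h = ½·38.5·20.0 = ½·770 = 385

Area = 385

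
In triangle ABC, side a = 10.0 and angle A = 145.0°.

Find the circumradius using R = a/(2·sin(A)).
R = a/(2·sin(A)) = 10.0/(2·sin(145.0°))
sin(145.0°) ≈ 0.573576
R ≈ 10.0/(2·0.573576) = 10.0/1.14715 ≈ 8.71723

R = 8.717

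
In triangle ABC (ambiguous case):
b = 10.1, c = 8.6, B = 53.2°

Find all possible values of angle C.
b/sin(B) = c/sin(C)  ⇒  sin(C) = c·sin(B)/b = 8.6·sin(53.2°)/10.1
sin(53.2°) ≈ 0.800731
sin(C) ≈ 8.6·0.800731/10.1 ≈ 6.88629/10.1 ≈ 0.681811
Candidate 1: C₁ = arcsin(0.681811) ≈ 42.9853°  →  A = 180° − 53.2° − 42.9853° ≈ 83.8147° > 0, valid
Candidate 2: C₂ = 180° − C₁ ≈ 137.015°  →  A = 180° − 53.2° − 137.015° ≈ -10.2147° ≤ 0, not a valid triangle

C = 42.99° (one solution)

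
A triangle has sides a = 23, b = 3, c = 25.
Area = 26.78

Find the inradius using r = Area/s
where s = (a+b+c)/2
s = (23 + 3 + 25)/2 = 51/2 = 25.5
r = Area/s = 26.78/25.5 ≈ 1.0502

r = 1.05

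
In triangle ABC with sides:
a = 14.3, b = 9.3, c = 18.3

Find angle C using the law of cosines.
c² = a² + b² − 2ab·cos(C)  ⇒  cos(C) = (a² + b² − c²)/(2ab)
cos(C) = (14.3² + 9.3² − 18.3²)/(2·14.3·9.3) = (204.49 + 86.49 − 334.89)/265.98 = -43.91/265.98 ≈ -0.165088
C = arccos(-0.165088) ≈ 99.5023°

C = 99.5°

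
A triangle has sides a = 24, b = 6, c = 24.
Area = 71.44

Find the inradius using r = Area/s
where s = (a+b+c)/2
s = (24 + 6 + 24)/2 = 54/2 = 27
r = Area/s = 71.44/27 ≈ 2.64593

r = 2.646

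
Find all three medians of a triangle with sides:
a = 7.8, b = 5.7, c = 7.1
Median formula: m_a = ½√(2b² + 2c² − a²) (and cyclically). a² = 60.84, b² = 32.49, c² = 50.41.
m_a = ½√(2·32.49 + 2·50.41 − 60.84) = ½√104.96 ≈ ½·10.245 ≈ 5.1225
m_b = ½√(2·60.84 + 2·50.41 − 32.49) = ½√190.01 ≈ ½·13.7844 ≈ 6.89221
m_c = ½√(2·60.84 + 2·32.49 − 50.41) = ½√136.25 ≈ ½·11.6726 ≈ 5.83631

m_a = 5.122, m_b = 6.892, m_c = 5.836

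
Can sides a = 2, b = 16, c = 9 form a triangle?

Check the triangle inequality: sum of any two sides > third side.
a + b vs c: 2 + 16 = 18 > 9  ✓
a + c vs b: 2 + 9 = 11 ≤ 16  ✗
b + c vs a: 16 + 9 = 25 > 2  ✓

No: 2 + 9 = 11 is not > 16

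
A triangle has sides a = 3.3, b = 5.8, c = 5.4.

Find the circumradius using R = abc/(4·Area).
First find the area with Heron's formula.
s = (3.3 + 5.8 + 5.4)/2 = 7.25
Area = √(s(s−a)(s−b)(s−c)) = √(7.25·3.95·1.45·1.85) ≈ √76.8201 ≈ 8.76471
abc = 3.3·5.8·5.4 = 103.356
R = abc/(4·Area) ≈ 103.356/(4·8.76471) = 103.356/35.0588 ≈ 2.94807

R = 2.948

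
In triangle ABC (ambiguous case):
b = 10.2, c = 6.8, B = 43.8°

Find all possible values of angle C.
b/sin(B) = c/sin(C)  ⇒  sin(C) = c·sin(B)/b = 6.8·sin(43.8°)/10.2
sin(43.8°) ≈ 0.692143
sin(C) ≈ 6.8·0.692143/10.2 ≈ 4.70657/10.2 ≈ 0.461429
Candidate 1: C₁ = arcsin(0.461429) ≈ 27.4793°  →  A = 180° − 43.8° − 27.4793° ≈ 108.721° > 0, valid
Candidate 2: C₂ = 180° − C₁ ≈ 152.521°  →  A = 180° − 43.8° − 152.521° ≈ -16.3207° ≤ 0, not a valid triangle

C = 27.48° (one solution)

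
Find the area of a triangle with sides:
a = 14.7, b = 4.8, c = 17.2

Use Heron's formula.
s = (14.7 + 4.8 + 17.2)/2 = 36.7/2 = 18.35
s − a = 3.65, s − b = 13.55, s − c = 1.15
s(s−a)(s−b)(s−c) = 18.35·3.65·13.55·1.15 ≈ 1043.68
Area = √1043.68 ≈ 32.306

Area = 32.31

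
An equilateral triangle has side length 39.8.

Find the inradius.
r = Area/s with s the semi-perimeter.
Area = (√3/4)·39.8² = (√3/4)·1584.04 ≈ 0.433013·1584.04 ≈ 685.909
s = 3·39.8/2 = 59.7
r ≈ 685.909/59.7 ≈ 11.4893
(Equivalently r = side/(2√3) = 39.8/3.4641 ≈ 11.4893.)

r = 11.49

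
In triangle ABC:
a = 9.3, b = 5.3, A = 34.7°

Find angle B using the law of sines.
a/sin(A) = b/sin(B)  ⇒  sin(B) = b·sin(A)/a = 5.3·sin(34.7°)/9.3
sin(34.7°) ≈ 0.56928
sin(B) ≈ 5.3·0.56928/9.3 ≈ 3.01718/9.3 ≈ 0.324428
B = arcsin(0.324428) ≈ 18.9309°
(Since b ≤ a we need B ≤ A, so the obtuse alternative 180° − 18.9309° ≈ 161.069° is rejected.)

B = 18.93°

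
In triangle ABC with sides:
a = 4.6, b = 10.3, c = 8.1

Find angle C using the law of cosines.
c² = a² + b² − 2ab·cos(C)  ⇒  cos(C) = (a² + b² − c²)/(2ab)
cos(C) = (4.6² + 10.3² − 8.1²)/(2·4.6·10.3) = (21.16 + 106.09 − 65.61)/94.76 = 61.64/94.76 ≈ 0.650485
C = arccos(0.650485) ≈ 49.4218°

C = 49.42°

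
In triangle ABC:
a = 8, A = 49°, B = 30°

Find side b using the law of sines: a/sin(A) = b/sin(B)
a/sin(A) = b/sin(B)  ⇒  b = a·sin(B)/sin(A) = 8·sin(30°)/sin(49°)
sin(30°) ≈ 0.5, sin(49°) ≈ 0.75471
b ≈ 8·0.5/0.75471 ≈ 4/0.75471 ≈ 5.30005

b = 5.3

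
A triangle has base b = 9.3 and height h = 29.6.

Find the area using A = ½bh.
A = ½·b·h = ½·9.3·29.6 = ½·275.28 = 137.64

Area = 137.64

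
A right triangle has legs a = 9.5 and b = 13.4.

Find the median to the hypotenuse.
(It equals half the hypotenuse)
Hypotenuse c = √(a² + b²) = √(90.25 + 179.56) = √269.81 ≈ 16.4259
Median to hypotenuse = c/2 ≈ 16.4259/2 ≈ 8.21295

Median = 8.213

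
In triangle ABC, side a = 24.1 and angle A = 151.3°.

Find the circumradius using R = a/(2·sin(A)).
R = a/(2·sin(A)) = 24.1/(2·sin(151.3°))
sin(151.3°) ≈ 0.480223
R ≈ 24.1/(2·0.480223) = 24.1/0.960447 ≈ 25.0925

R = 25.09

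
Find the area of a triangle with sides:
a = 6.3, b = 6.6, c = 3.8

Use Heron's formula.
s = (6.3 + 6.6 + 3.8)/2 = 16.7/2 = 8.35
s − a = 2.05, s − b = 1.75, s − c = 4.55
s(s−a)(s−b)(s−c) = 8.35·2.05·1.75·4.55 ≈ 136.298
Area = √136.298 ≈ 11.6747

Area = 11.67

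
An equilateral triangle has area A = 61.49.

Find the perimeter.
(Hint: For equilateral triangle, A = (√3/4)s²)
A = (√3/4)s²  ⇒  s² = 4A/√3 = 4·61.49/√3 = 245.96/1.73205 ≈ 142.005
s ≈ √142.005 ≈ 11.9166
Perimeter = 3s ≈ 3·11.9166 ≈ 35.7498

Perimeter = 35.75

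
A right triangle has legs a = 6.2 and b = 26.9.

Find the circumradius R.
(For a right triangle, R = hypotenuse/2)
Hypotenuse c = √(a² + b²) = √(38.44 + 723.61) = √762.05 ≈ 27.6053
R = c/2 ≈ 27.6053/2 ≈ 13.8026

R = 13.8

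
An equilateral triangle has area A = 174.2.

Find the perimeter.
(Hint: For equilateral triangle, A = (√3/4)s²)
A = (√3/4)s²  ⇒  s² = 4A/√3 = 4·174.2/√3 = 696.8/1.73205 ≈ 402.298
s ≈ √402.298 ≈ 20.0574
Perimeter = 3s ≈ 3·20.0574 ≈ 60.1721

Perimeter = 60.17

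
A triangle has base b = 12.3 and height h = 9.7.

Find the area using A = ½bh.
A = ½·b·h = ½·12.3·9.7 = ½·119.31 = 59.655

Area = 59.655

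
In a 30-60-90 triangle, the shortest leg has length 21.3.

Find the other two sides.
In a 30-60-90 triangle the sides are in ratio 1 : √3 : 2 (short leg : long leg : hypotenuse).
Long leg = 21.3·√3 ≈ 21.3·1.73205 ≈ 36.8927
Hypotenuse = 2·21.3 = 42.6

Long leg = 21.3√3 = 36.89, Hypotenuse = 42.6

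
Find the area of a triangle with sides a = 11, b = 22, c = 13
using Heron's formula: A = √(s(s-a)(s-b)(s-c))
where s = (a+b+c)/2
s = (11 + 22 + 13)/2 = 46/2 = 23
s − a = 12, s − b = 1, s − c = 10
s(s−a)(s−b)(s−c) = 23·12·1·10 = 2760
Area = √2760 ≈ 52.5357

s = 23.0, Area = 52.54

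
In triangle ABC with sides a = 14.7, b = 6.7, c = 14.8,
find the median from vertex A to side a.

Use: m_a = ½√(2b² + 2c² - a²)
m_a = ½√(2·6.7² + 2·14.8² − 14.7²) = ½√(2·44.89 + 2·219.04 − 216.09) = ½√(89.78 + 438.08 − 216.09) = ½√311.77
√311.77 ≈ 17.657, so m_a ≈ 8.8285

m_a = 8.829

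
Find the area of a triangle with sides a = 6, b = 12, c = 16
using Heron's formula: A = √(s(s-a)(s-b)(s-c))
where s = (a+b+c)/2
s = (6 + 12 + 16)/2 = 34/2 = 17
s − a = 11, s − b = 5, s − c = 1
s(s−a)(s−b)(s−c) = 17·11·5·1 = 935
Area = √935 ≈ 30.5778

s = 17.0, Area = 30.58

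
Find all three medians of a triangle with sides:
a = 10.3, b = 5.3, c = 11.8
Median formula: m_a = ½√(2b² + 2c² − a²) (and cyclically). a² = 106.09, b² = 28.09, c² = 139.24.
m_a = ½√(2·28.09 + 2·139.24 − 106.09) = ½√228.57 ≈ ½·15.1185 ≈ 7.55927
m_b = ½√(2·106.09 + 2·139.24 − 28.09) = ½√462.57 ≈ ½·21.5074 ≈ 10.7537
m_c = ½√(2·106.09 + 2·28.09 − 139.24) = ½√129.12 ≈ ½·11.3631 ≈ 5.68155

m_a = 7.559, m_b = 10.75, m_c = 5.682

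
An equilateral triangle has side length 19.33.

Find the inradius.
r = Area/s with s the semi-perimeter.
Area = (√3/4)·19.33² = (√3/4)·373.6489 ≈ 0.433013·373.6489 ≈ 161.795
s = 3·19.33/2 = 28.995
r ≈ 161.795/28.995 ≈ 5.58009
(Equivalently r = side/(2√3) = 19.33/3.4641 ≈ 5.58009.)

r = 5.58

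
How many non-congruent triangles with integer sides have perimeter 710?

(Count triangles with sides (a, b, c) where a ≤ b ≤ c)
Let a ≤ b ≤ c with a + b + c = 710. The only binding inequality is a + b > c, i.e. 710 − c > c, so c < 710/2; and c ≥ 710/3 since c is the largest side.
So 237 ≤ c ≤ 354. For each c, b runs from ⌈(710 − c)/2⌉ up to c (then a = 710 − b − c satisfies 1 ≤ a ≤ b automatically), giving c − ⌈(710 − c)/2⌉ + 1 choices.
Summing over c: 1 + 3 + 4 + 6 + … + 175 + 177  (118 terms, c = 237, …, 354) = 10502
Check (closed form: nearest integer to p²/48 for even p, (p+3)²/48 for odd p): 710²/48 = 504100/48 ≈ 10502.08 → 10502

10502 triangles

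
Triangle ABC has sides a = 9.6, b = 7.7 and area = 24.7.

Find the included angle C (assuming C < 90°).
Area = ½·a·b·sin(C)  ⇒  sin(C) = 2·Area/(a·b) = 2·24.7/(9.6·7.7) = 49.4/73.92 ≈ 0.66829
C = arcsin(0.66829) ≈ 41.9352° (taking the acute solution since C < 90°)

C = 41.94°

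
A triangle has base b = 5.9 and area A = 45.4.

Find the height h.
A = ½·b·h  ⇒  h = 2A/b = 2·45.4/5.9 = 90.8/5.9 ≈ 15.3898

h = 15.39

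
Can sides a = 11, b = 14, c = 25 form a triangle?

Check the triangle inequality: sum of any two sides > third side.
a + b vs c: 11 + 14 = 25 ≤ 25  ✗
a + c vs b: 11 + 25 = 36 > 14  ✓
b + c vs a: 14 + 25 = 39 > 11  ✓

No: 11 + 14 = 25 is not > 25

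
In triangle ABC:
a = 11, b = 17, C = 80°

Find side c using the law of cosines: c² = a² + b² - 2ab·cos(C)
c² = 11² + 17² − 2·11·17·cos(80°)
cos(80°) ≈ 0.173648
c² ≈ 121 + 289 − 374·(0.173648) ≈ 410 − 64.9444 ≈ 345.056
c ≈ √345.056 ≈ 18.5757

c = 18.58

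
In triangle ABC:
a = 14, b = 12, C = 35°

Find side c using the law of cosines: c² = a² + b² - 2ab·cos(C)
c² = 14² + 12² − 2·14·12·cos(35°)
cos(35°) ≈ 0.819152
c² ≈ 196 + 144 − 336·(0.819152) ≈ 340 − 275.235 ≈ 64.7649
c ≈ √64.7649 ≈ 8.04767

c = 8.048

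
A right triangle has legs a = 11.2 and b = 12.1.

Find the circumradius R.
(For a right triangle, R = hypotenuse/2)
Hypotenuse c = √(a² + b²) = √(125.44 + 146.41) = √271.85 ≈ 16.4879
R = c/2 ≈ 16.4879/2 ≈ 8.24394

R = 8.244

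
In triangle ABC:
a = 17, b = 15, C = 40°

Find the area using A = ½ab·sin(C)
A = ½·a·b·sin(C) = ½·17·15·sin(40°)
sin(40°) ≈ 0.642788
A ≈ ½·255·0.642788 = 127.5·0.642788 ≈ 81.9554

Area = 81.96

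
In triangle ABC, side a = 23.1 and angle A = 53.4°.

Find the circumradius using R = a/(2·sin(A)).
R = a/(2·sin(A)) = 23.1/(2·sin(53.4°))
sin(53.4°) ≈ 0.802817
R ≈ 23.1/(2·0.802817) = 23.1/1.60563 ≈ 14.3868

R = 14.39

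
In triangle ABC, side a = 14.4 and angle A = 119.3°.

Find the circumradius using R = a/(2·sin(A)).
R = a/(2·sin(A)) = 14.4/(2·sin(119.3°))
sin(119.3°) ≈ 0.872069
R ≈ 14.4/(2·0.872069) = 14.4/1.74414 ≈ 8.25622

R = 8.256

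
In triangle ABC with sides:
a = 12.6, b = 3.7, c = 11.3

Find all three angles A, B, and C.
Law of cosines for each angle (a² = 158.76, b² = 13.69, c² = 127.69):
cos(A) = (b² + c² − a²)/(2bc) = (13.69 + 127.69 − 158.76)/(2·3.7·11.3) = -17.38/83.62 ≈ -0.207845  ⇒  A ≈ 101.996°
cos(B) = (a² + c² − b²)/(2ac) = (158.76 + 127.69 − 13.69)/(2·12.6·11.3) = 272.76/284.76 ≈ 0.957859  ⇒  B ≈ 16.6927°
cos(C) = (a² + b² − c²)/(2ab) = (158.76 + 13.69 − 127.69)/(2·12.6·3.7) = 44.76/93.24 ≈ 0.480051  ⇒  C ≈ 61.3112°
Check: A + B + C ≈ 180°

A = 102°, B = 16.69°, C = 61.31°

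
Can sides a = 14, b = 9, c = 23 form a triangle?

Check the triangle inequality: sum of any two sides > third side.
a + b vs c: 14 + 9 = 23 ≤ 23  ✗
a + c vs b: 14 + 23 = 37 > 9  ✓
b + c vs a: 9 + 23 = 32 > 14  ✓

No: 14 + 9 = 23 is not > 23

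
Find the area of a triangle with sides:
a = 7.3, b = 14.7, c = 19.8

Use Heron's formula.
s = (7.3 + 14.7 + 19.8)/2 = 41.8/2 = 20.9
s − a = 13.6, s − b = 6.2, s − c = 1.1
s(s−a)(s−b)(s−c) = 20.9·13.6·6.2·1.1 ≈ 1938.52
Area = √1938.52 ≈ 44.0286

Area = 44.03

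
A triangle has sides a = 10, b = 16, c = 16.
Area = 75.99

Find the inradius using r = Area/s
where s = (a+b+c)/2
s = (10 + 16 + 16)/2 = 42/2 = 21
r = Area/s = 75.99/21 ≈ 3.61857

r = 3.619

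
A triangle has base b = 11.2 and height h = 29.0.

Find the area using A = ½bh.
A = ½·b·h = ½·11.2·29.0 = ½·324.8 = 162.4

Area = 162.4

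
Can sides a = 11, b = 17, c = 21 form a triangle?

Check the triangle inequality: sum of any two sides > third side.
a + b vs c: 11 + 17 = 28 > 21  ✓
a + c vs b: 11 + 21 = 32 > 17  ✓
b + c vs a: 17 + 21 = 38 > 11  ✓

Yes, triangle inequality satisfied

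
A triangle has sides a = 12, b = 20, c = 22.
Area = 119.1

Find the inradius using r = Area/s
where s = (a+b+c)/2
s = (12 + 20 + 22)/2 = 54/2 = 27
r = Area/s = 119.1/27 ≈ 4.41111

r = 4.411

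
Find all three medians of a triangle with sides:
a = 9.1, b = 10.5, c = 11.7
Median formula: m_a = ½√(2b² + 2c² − a²) (and cyclically). a² = 82.81, b² = 110.25, c² = 136.89.
m_a = ½√(2·110.25 + 2·136.89 − 82.81) = ½√411.47 ≈ ½·20.2847 ≈ 10.1424
m_b = ½√(2·82.81 + 2·136.89 − 110.25) = ½√329.15 ≈ ½·18.1425 ≈ 9.07125
m_c = ½√(2·82.81 + 2·110.25 − 136.89) = ½√249.23 ≈ ½·15.787 ≈ 7.89351

m_a = 10.14, m_b = 9.071, m_c = 7.894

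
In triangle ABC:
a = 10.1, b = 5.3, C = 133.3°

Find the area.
Two sides and the included angle (SAS): A = ½·a·b·sin(C) = ½·10.1·5.3·sin(133.3°)
sin(133.3°) ≈ 0.727773
A ≈ ½·53.53·0.727773 = 26.765·0.727773 ≈ 19.4788

Area = 19.48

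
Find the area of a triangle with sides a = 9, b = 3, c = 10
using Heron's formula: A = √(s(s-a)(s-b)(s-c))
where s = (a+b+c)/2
s = (9 + 3 + 10)/2 = 22/2 = 11
s − a = 2, s − b = 8, s − c = 1
s(s−a)(s−b)(s−c) = 11·2·8·1 = 176
Area = √176 ≈ 13.2665

s = 11.0, Area = 13.27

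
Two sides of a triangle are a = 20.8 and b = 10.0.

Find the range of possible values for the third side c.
Triangle inequality: |a − b| < c < a + b
|a − b| = |20.8 − 10.0| = 10.8
a + b = 20.8 + 10.0 = 30.8

10.8 < c < 30.8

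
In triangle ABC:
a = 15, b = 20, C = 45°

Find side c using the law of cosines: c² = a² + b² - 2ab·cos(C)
c² = 15² + 20² − 2·15·20·cos(45°)
cos(45°) ≈ 0.707107
c² ≈ 225 + 400 − 600·(0.707107) ≈ 625 − 424.264 ≈ 200.736
c ≈ √200.736 ≈ 14.1681

c = 14.17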